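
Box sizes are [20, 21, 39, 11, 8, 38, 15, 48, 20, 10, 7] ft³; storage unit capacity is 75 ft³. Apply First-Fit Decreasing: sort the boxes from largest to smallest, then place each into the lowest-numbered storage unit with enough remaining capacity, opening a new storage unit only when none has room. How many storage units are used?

Sorted descending: 48, 39, 38, 21, 20, 20, 15, 11, 10, 8, 7.
storage unit 1: place 48 ft³, 27 ft³ left
storage unit 2: place 39 ft³, 36 ft³ left
storage unit 3: place 38 ft³, 37 ft³ left
storage unit 1: place 21 ft³, 6 ft³ left
storage unit 2: place 20 ft³, 16 ft³ left
storage unit 3: place 20 ft³, 17 ft³ left
storage unit 2: place 15 ft³, 1 ft³ left
storage unit 3: place 11 ft³, 6 ft³ left
storage unit 4: place 10 ft³, 65 ft³ left
storage unit 4: place 8 ft³, 57 ft³ left
storage unit 4: place 7 ft³, 50 ft³ left

4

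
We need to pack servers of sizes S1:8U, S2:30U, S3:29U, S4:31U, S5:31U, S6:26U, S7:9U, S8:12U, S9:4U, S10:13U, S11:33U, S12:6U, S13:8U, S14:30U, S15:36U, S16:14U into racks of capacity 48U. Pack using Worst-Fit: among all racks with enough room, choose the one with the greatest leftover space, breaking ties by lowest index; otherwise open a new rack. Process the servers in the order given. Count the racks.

8

S1 (8U) → rack 1 (remaining 40U)
S2 (30U) → rack 1 (remaining 10U)
S3 (29U) → rack 2 (remaining 19U)
S4 (31U) → rack 3 (remaining 17U)
S5 (31U) → rack 4 (remaining 17U)
S6 (26U) → rack 5 (remaining 22U)
S7 (9U) → rack 5 (remaining 13U)
S8 (12U) → rack 2 (remaining 7U)
S9 (4U) → rack 3 (remaining 13U)
S10 (13U) → rack 4 (remaining 4U)
S11 (33U) → rack 6 (remaining 15U)
S12 (6U) → rack 6 (remaining 9U)
S13 (8U) → rack 3 (remaining 5U)
S14 (30U) → rack 7 (remaining 18U)
S15 (36U) → rack 8 (remaining 12U)
S16 (14U) → rack 7 (remaining 4U)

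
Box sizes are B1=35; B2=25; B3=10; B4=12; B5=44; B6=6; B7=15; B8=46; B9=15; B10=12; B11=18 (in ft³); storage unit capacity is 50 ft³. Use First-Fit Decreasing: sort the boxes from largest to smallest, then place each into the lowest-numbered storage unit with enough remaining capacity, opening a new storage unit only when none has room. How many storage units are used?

Sorted descending: 46, 44, 35, 25, 18, 15, 15, 12, 12, 10, 6.
Put 46 ft³ in storage unit 1; 4 ft³ remain.
Put 44 ft³ in storage unit 2; 6 ft³ remain.
Put 35 ft³ in storage unit 3; 15 ft³ remain.
Put 25 ft³ in storage unit 4; 25 ft³ remain.
Put 18 ft³ in storage unit 4; 7 ft³ remain.
Put 15 ft³ in storage unit 3; 0 ft³ remain.
Put 15 ft³ in storage unit 5; 35 ft³ remain.
Put 12 ft³ in storage unit 5; 23 ft³ remain.
Put 12 ft³ in storage unit 5; 11 ft³ remain.
Put 10 ft³ in storage unit 5; 1 ft³ remain.
Put 6 ft³ in storage unit 2; 0 ft³ remain.

5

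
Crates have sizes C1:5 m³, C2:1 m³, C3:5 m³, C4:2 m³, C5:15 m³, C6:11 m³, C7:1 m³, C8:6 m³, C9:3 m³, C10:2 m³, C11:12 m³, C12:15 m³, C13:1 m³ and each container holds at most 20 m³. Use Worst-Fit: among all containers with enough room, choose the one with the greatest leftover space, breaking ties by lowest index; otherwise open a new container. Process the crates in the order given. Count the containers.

5

Put C1 (5 m³) in container 1; 15 m³ remain.
Put C2 (1 m³) in container 1; 14 m³ remain.
Put C3 (5 m³) in container 1; 9 m³ remain.
Put C4 (2 m³) in container 1; 7 m³ remain.
Put C5 (15 m³) in container 2; 5 m³ remain.
Put C6 (11 m³) in container 3; 9 m³ remain.
Put C7 (1 m³) in container 3; 8 m³ remain.
Put C8 (6 m³) in container 3; 2 m³ remain.
Put C9 (3 m³) in container 1; 4 m³ remain.
Put C10 (2 m³) in container 2; 3 m³ remain.
Put C11 (12 m³) in container 4; 8 m³ remain.
Put C12 (15 m³) in container 5; 5 m³ remain.
Put C13 (1 m³) in container 4; 7 m³ remain.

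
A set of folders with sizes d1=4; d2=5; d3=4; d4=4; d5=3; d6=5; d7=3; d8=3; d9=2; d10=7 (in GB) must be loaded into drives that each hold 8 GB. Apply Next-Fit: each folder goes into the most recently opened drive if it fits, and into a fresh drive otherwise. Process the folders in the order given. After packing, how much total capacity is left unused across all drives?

drive 1: place d1 (4 GB), 4 GB left
drive 2: place d2 (5 GB), 3 GB left
drive 3: place d3 (4 GB), 4 GB left
drive 3: place d4 (4 GB), 0 GB left
drive 4: place d5 (3 GB), 5 GB left
drive 4: place d6 (5 GB), 0 GB left
drive 5: place d7 (3 GB), 5 GB left
drive 5: place d8 (3 GB), 2 GB left
drive 5: place d9 (2 GB), 0 GB left
drive 6: place d10 (7 GB), 1 GB left
6 drives × 8 GB = 48 GB; used 40 GB; unused 8 GB.

8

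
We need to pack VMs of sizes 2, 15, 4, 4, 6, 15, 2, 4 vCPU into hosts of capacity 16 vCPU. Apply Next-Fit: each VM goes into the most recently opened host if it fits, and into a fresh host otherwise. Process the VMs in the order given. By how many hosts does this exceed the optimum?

1

Next-Fit: [2] [15] [4,4,6] [15] [2,4] → 5 hosts.
Total size 52 vCPU; any packing needs at least ⌈52/16⌉ = 4 hosts.
An optimal packing achieves that bound: [15] [15] [6,4,4,2] [4,2] → 4 hosts.
Excess: 5 − 4 = 1.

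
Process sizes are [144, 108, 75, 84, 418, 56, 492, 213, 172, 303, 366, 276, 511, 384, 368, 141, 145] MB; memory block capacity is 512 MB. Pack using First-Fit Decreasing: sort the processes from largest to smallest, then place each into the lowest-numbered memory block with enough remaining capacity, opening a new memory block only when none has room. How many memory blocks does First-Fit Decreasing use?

Sorted descending: 511, 492, 418, 384, 368, 366, 303, 276, 213, 172, 145, 144, 141, 108, 84, 75, 56.
511 MB → memory block 1 (remaining 1 MB)
492 MB → memory block 2 (remaining 20 MB)
418 MB → memory block 3 (remaining 94 MB)
384 MB → memory block 4 (remaining 128 MB)
368 MB → memory block 5 (remaining 144 MB)
366 MB → memory block 6 (remaining 146 MB)
303 MB → memory block 7 (remaining 209 MB)
276 MB → memory block 8 (remaining 236 MB)
213 MB → memory block 8 (remaining 23 MB)
172 MB → memory block 7 (remaining 37 MB)
145 MB → memory block 6 (remaining 1 MB)
144 MB → memory block 5 (remaining 0 MB)
141 MB → memory block 9 (remaining 371 MB)
108 MB → memory block 4 (remaining 20 MB)
84 MB → memory block 3 (remaining 10 MB)
75 MB → memory block 9 (remaining 296 MB)
56 MB → memory block 9 (remaining 240 MB)

9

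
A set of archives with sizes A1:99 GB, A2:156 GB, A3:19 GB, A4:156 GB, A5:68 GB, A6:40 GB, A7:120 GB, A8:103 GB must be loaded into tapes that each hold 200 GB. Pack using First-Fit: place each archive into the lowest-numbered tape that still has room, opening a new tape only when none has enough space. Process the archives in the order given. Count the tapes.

tape 1: place A1 (99 GB), 101 GB left
tape 2: place A2 (156 GB), 44 GB left
tape 1: place A3 (19 GB), 82 GB left
tape 3: place A4 (156 GB), 44 GB left
tape 1: place A5 (68 GB), 14 GB left
tape 2: place A6 (40 GB), 4 GB left
tape 4: place A7 (120 GB), 80 GB left
tape 5: place A8 (103 GB), 97 GB left

5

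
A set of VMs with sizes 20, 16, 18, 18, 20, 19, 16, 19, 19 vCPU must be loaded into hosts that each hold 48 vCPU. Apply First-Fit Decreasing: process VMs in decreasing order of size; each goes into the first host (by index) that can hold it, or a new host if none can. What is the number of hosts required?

Sorted descending: 20, 20, 19, 19, 19, 18, 18, 16, 16.
Put 20 vCPU in host 1; 28 vCPU remain.
Put 20 vCPU in host 1; 8 vCPU remain.
Put 19 vCPU in host 2; 29 vCPU remain.
Put 19 vCPU in host 2; 10 vCPU remain.
Put 19 vCPU in host 3; 29 vCPU remain.
Put 18 vCPU in host 3; 11 vCPU remain.
Put 18 vCPU in host 4; 30 vCPU remain.
Put 16 vCPU in host 4; 14 vCPU remain.
Put 16 vCPU in host 5; 32 vCPU remain.
Final hosts: [20,20] [19,19] [19,18] [18,16] [16].

5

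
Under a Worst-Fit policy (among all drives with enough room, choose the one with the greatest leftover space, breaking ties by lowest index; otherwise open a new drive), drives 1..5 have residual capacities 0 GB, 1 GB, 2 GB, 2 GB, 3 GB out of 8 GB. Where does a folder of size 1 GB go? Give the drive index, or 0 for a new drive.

Drives with room: drive 2 (1 GB), drive 3 (2 GB), drive 4 (2 GB), drive 5 (3 GB).
Most room is drive 5 with 3 GB free.

5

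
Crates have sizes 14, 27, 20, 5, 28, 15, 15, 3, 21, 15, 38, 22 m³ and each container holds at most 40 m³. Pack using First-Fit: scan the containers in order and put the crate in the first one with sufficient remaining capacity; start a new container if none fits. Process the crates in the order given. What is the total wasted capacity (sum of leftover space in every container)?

57

14 m³ → container 1 (remaining 26 m³)
27 m³ → container 2 (remaining 13 m³)
20 m³ → container 1 (remaining 6 m³)
5 m³ → container 1 (remaining 1 m³)
28 m³ → container 3 (remaining 12 m³)
15 m³ → container 4 (remaining 25 m³)
15 m³ → container 4 (remaining 10 m³)
3 m³ → container 2 (remaining 10 m³)
21 m³ → container 5 (remaining 19 m³)
15 m³ → container 5 (remaining 4 m³)
38 m³ → container 6 (remaining 2 m³)
22 m³ → container 7 (remaining 18 m³)
7 containers × 40 m³ = 280 m³; used 223 m³; unused 57 m³.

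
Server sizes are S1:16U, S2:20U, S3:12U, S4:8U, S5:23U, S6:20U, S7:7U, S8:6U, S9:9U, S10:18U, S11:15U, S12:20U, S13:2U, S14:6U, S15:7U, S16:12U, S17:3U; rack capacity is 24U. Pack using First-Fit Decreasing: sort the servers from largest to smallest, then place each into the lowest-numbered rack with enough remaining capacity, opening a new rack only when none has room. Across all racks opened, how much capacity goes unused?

Sorted descending: 23, 20, 20, 20, 18, 16, 15, 12, 12, 9, 8, 7, 7, 6, 6, 3, 2.
rack 1: place 23U, 1U left
rack 2: place 20U, 4U left
rack 3: place 20U, 4U left
rack 4: place 20U, 4U left
rack 5: place 18U, 6U left
rack 6: place 16U, 8U left
rack 7: place 15U, 9U left
rack 8: place 12U, 12U left
rack 8: place 12U, 0U left
rack 7: place 9U, 0U left
rack 6: place 8U, 0U left
rack 9: place 7U, 17U left
rack 9: place 7U, 10U left
rack 5: place 6U, 0U left
rack 9: place 6U, 4U left
rack 2: place 3U, 1U left
rack 3: place 2U, 2U left
9 racks × 24U = 216U; used 204U; unused 12U.

12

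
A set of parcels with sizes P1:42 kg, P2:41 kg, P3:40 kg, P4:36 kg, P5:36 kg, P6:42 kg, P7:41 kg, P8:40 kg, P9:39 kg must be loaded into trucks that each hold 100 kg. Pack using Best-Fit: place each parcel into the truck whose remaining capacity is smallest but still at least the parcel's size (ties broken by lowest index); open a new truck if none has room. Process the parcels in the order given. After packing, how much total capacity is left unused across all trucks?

143

truck 1: place P1 (42 kg), 58 kg left
truck 1: place P2 (41 kg), 17 kg left
truck 2: place P3 (40 kg), 60 kg left
truck 2: place P4 (36 kg), 24 kg left
truck 3: place P5 (36 kg), 64 kg left
truck 3: place P6 (42 kg), 22 kg left
truck 4: place P7 (41 kg), 59 kg left
truck 4: place P8 (40 kg), 19 kg left
truck 5: place P9 (39 kg), 61 kg left
5 trucks × 100 kg = 500 kg; used 357 kg; unused 143 kg.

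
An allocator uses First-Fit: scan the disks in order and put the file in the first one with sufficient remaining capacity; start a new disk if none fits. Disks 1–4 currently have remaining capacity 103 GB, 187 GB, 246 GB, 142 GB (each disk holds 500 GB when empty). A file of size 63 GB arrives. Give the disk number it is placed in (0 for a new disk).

1

Disks with room: disk 1 (103 GB), disk 2 (187 GB), disk 3 (246 GB), disk 4 (142 GB).
The first with room is disk 1.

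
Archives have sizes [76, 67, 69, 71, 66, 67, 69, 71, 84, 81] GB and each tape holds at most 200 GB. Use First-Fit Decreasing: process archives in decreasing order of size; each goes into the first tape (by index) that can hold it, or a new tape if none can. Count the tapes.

Sorted descending: 84, 81, 76, 71, 71, 69, 69, 67, 67, 66.
84 GB → tape 1 (remaining 116 GB)
81 GB → tape 1 (remaining 35 GB)
76 GB → tape 2 (remaining 124 GB)
71 GB → tape 2 (remaining 53 GB)
71 GB → tape 3 (remaining 129 GB)
69 GB → tape 3 (remaining 60 GB)
69 GB → tape 4 (remaining 131 GB)
67 GB → tape 4 (remaining 64 GB)
67 GB → tape 5 (remaining 133 GB)
66 GB → tape 5 (remaining 67 GB)
Final tapes: [84,81] [76,71] [71,69] [69,67] [67,66].

5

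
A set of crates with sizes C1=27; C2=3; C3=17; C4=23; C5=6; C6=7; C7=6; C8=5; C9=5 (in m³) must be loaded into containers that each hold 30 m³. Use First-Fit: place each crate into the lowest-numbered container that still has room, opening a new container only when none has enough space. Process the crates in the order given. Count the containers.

container 1: place C1 (27 m³), 3 m³ left
container 1: place C2 (3 m³), 0 m³ left
container 2: place C3 (17 m³), 13 m³ left
container 3: place C4 (23 m³), 7 m³ left
container 2: place C5 (6 m³), 7 m³ left
container 2: place C6 (7 m³), 0 m³ left
container 3: place C7 (6 m³), 1 m³ left
container 4: place C8 (5 m³), 25 m³ left
container 4: place C9 (5 m³), 20 m³ left
Final containers: [27,3] [17,6,7] [23,6] [5,5].

4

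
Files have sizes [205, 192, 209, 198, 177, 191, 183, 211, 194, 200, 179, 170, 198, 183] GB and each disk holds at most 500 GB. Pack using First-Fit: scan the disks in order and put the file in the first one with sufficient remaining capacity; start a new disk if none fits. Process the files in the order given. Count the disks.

7

disk 1: place 205 GB, 295 GB left
disk 1: place 192 GB, 103 GB left
disk 2: place 209 GB, 291 GB left
disk 2: place 198 GB, 93 GB left
disk 3: place 177 GB, 323 GB left
disk 3: place 191 GB, 132 GB left
disk 4: place 183 GB, 317 GB left
disk 4: place 211 GB, 106 GB left
disk 5: place 194 GB, 306 GB left
disk 5: place 200 GB, 106 GB left
disk 6: place 179 GB, 321 GB left
disk 6: place 170 GB, 151 GB left
disk 7: place 198 GB, 302 GB left
disk 7: place 183 GB, 119 GB left
Final disks: [205,192] [209,198] [177,191] [183,211] [194,200] [179,170] [198,183].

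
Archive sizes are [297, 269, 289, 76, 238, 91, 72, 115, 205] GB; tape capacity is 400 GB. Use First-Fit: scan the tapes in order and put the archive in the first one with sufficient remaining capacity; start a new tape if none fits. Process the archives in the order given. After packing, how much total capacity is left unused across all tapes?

Put 297 GB in tape 1; 103 GB remain.
Put 269 GB in tape 2; 131 GB remain.
Put 289 GB in tape 3; 111 GB remain.
Put 76 GB in tape 1; 27 GB remain.
Put 238 GB in tape 4; 162 GB remain.
Put 91 GB in tape 2; 40 GB remain.
Put 72 GB in tape 3; 39 GB remain.
Put 115 GB in tape 4; 47 GB remain.
Put 205 GB in tape 5; 195 GB remain.
5 tapes × 400 GB = 2000 GB; used 1652 GB; unused 348 GB.

348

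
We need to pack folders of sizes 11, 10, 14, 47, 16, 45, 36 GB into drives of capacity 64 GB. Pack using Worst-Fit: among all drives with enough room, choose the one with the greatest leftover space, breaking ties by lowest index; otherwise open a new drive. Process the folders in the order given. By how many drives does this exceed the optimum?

Worst-Fit: [11,10,14,16] [47] [45] [36] → 4 drives.
Total size 179 GB; any packing needs at least ⌈179/64⌉ = 3 drives.
An optimal packing achieves that bound: [47,16] [45,14] [36,11,10] → 3 drives.
Excess: 4 − 3 = 1.

1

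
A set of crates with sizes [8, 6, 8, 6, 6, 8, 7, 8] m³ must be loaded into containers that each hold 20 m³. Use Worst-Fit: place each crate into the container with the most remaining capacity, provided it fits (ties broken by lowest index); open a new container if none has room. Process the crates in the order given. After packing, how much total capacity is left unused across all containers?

container 1: place 8 m³, 12 m³ left
container 1: place 6 m³, 6 m³ left
container 2: place 8 m³, 12 m³ left
container 2: place 6 m³, 6 m³ left
container 1: place 6 m³, 0 m³ left
container 3: place 8 m³, 12 m³ left
container 3: place 7 m³, 5 m³ left
container 4: place 8 m³, 12 m³ left
4 containers × 20 m³ = 80 m³; used 57 m³; unused 23 m³.

23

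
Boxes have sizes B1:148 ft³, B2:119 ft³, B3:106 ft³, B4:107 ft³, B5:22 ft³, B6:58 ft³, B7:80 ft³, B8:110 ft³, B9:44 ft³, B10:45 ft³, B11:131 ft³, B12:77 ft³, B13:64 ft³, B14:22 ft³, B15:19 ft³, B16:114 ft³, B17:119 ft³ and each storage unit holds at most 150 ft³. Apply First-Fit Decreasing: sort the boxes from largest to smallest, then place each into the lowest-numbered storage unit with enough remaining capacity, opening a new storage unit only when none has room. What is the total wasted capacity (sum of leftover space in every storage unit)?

Sorted descending: 148, 131, 119, 119, 114, 110, 107, 106, 80, 77, 64, 58, 45, 44, 22, 22, 19.
Put 148 ft³ in storage unit 1; 2 ft³ remain.
Put 131 ft³ in storage unit 2; 19 ft³ remain.
Put 119 ft³ in storage unit 3; 31 ft³ remain.
Put 119 ft³ in storage unit 4; 31 ft³ remain.
Put 114 ft³ in storage unit 5; 36 ft³ remain.
Put 110 ft³ in storage unit 6; 40 ft³ remain.
Put 107 ft³ in storage unit 7; 43 ft³ remain.
Put 106 ft³ in storage unit 8; 44 ft³ remain.
Put 80 ft³ in storage unit 9; 70 ft³ remain.
Put 77 ft³ in storage unit 10; 73 ft³ remain.
Put 64 ft³ in storage unit 9; 6 ft³ remain.
Put 58 ft³ in storage unit 10; 15 ft³ remain.
Put 45 ft³ in storage unit 11; 105 ft³ remain.
Put 44 ft³ in storage unit 8; 0 ft³ remain.
Put 22 ft³ in storage unit 3; 9 ft³ remain.
Put 22 ft³ in storage unit 4; 9 ft³ remain.
Put 19 ft³ in storage unit 2; 0 ft³ remain.
11 storage units × 150 ft³ = 1650 ft³; used 1385 ft³; unused 265 ft³.

265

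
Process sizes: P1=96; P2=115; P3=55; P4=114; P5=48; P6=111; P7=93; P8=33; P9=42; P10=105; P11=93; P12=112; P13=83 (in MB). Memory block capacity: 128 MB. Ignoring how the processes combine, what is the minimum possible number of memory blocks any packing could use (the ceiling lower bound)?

Total size = 96 + 115 + 55 + 114 + 48 + 111 + 93 + 33 + 42 + 105 + 93 + 112 + 83 = 1100 MB.
⌈1100 / 128⌉ = 9.

9 memory blocks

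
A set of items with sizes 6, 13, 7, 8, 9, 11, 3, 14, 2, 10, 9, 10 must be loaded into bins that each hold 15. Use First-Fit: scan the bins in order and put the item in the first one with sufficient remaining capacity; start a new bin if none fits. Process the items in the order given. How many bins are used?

9 bins

Put 6 in bin 1; 9 remain.
Put 13 in bin 2; 2 remain.
Put 7 in bin 1; 2 remain.
Put 8 in bin 3; 7 remain.
Put 9 in bin 4; 6 remain.
Put 11 in bin 5; 4 remain.
Put 3 in bin 3; 4 remain.
Put 14 in bin 6; 1 remain.
Put 2 in bin 1; 0 remain.
Put 10 in bin 7; 5 remain.
Put 9 in bin 8; 6 remain.
Put 10 in bin 9; 5 remain.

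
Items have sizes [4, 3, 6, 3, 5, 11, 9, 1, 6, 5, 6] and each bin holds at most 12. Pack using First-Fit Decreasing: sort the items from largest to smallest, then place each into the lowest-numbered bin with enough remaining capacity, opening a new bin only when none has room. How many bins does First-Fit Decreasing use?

5

Sorted descending: 11, 9, 6, 6, 6, 5, 5, 4, 3, 3, 1.
11 → bin 1 (remaining 1)
9 → bin 2 (remaining 3)
6 → bin 3 (remaining 6)
6 → bin 3 (remaining 0)
6 → bin 4 (remaining 6)
5 → bin 4 (remaining 1)
5 → bin 5 (remaining 7)
4 → bin 5 (remaining 3)
3 → bin 2 (remaining 0)
3 → bin 5 (remaining 0)
1 → bin 1 (remaining 0)
Final bins: [11,1] [9,3] [6,6] [6,5] [5,4,3].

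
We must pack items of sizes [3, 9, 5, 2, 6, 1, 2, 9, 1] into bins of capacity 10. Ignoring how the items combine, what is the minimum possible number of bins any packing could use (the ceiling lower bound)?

Total size = 3 + 9 + 5 + 2 + 6 + 1 + 2 + 9 + 1 = 38.
⌈38 / 10⌉ = 4.

4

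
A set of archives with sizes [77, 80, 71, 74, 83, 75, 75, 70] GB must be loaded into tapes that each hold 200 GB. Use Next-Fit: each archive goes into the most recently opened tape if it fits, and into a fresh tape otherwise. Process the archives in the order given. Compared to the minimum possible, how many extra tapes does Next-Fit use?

0

Next-Fit: [77,80] [71,74] [83,75] [75,70] → 4 tapes.
Total size 605 GB; any packing needs at least ⌈605/200⌉ = 4 tapes.
So 4 is already optimal.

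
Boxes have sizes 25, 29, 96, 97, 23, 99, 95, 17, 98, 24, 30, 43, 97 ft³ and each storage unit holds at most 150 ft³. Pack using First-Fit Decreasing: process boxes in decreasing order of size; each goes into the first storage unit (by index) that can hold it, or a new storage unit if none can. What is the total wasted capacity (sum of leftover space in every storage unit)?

Sorted descending: 99, 98, 97, 97, 96, 95, 43, 30, 29, 25, 24, 23, 17.
Put 99 ft³ in storage unit 1; 51 ft³ remain.
Put 98 ft³ in storage unit 2; 52 ft³ remain.
Put 97 ft³ in storage unit 3; 53 ft³ remain.
Put 97 ft³ in storage unit 4; 53 ft³ remain.
Put 96 ft³ in storage unit 5; 54 ft³ remain.
Put 95 ft³ in storage unit 6; 55 ft³ remain.
Put 43 ft³ in storage unit 1; 8 ft³ remain.
Put 30 ft³ in storage unit 2; 22 ft³ remain.
Put 29 ft³ in storage unit 3; 24 ft³ remain.
Put 25 ft³ in storage unit 4; 28 ft³ remain.
Put 24 ft³ in storage unit 3; 0 ft³ remain.
Put 23 ft³ in storage unit 4; 5 ft³ remain.
Put 17 ft³ in storage unit 2; 5 ft³ remain.
6 storage units × 150 ft³ = 900 ft³; used 773 ft³; unused 127 ft³.

127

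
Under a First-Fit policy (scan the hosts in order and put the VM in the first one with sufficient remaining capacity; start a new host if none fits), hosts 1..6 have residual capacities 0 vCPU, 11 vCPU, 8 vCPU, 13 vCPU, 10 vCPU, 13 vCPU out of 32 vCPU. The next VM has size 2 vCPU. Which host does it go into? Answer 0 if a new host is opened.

Hosts with room: host 2 (11 vCPU), host 3 (8 vCPU), host 4 (13 vCPU), host 5 (10 vCPU), host 6 (13 vCPU).
The first with room is host 2.

2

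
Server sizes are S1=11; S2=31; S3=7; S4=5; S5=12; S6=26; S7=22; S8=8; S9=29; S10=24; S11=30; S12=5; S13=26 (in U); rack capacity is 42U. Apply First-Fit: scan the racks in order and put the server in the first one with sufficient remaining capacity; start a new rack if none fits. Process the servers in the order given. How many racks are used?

8

rack 1: place S1 (11U), 31U left
rack 1: place S2 (31U), 0U left
rack 2: place S3 (7U), 35U left
rack 2: place S4 (5U), 30U left
rack 2: place S5 (12U), 18U left
rack 3: place S6 (26U), 16U left
rack 4: place S7 (22U), 20U left
rack 2: place S8 (8U), 10U left
rack 5: place S9 (29U), 13U left
rack 6: place S10 (24U), 18U left
rack 7: place S11 (30U), 12U left
rack 2: place S12 (5U), 5U left
rack 8: place S13 (26U), 16U left
Final racks: [11,31] [7,5,12,8,5] [26] [22] [29] [24] [30] [26].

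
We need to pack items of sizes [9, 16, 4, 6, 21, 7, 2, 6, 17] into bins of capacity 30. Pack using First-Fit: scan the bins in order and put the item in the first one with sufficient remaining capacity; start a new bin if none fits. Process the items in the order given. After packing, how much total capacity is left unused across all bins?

2

bin 1: place 9, 21 left
bin 1: place 16, 5 left
bin 1: place 4, 1 left
bin 2: place 6, 24 left
bin 2: place 21, 3 left
bin 3: place 7, 23 left
bin 2: place 2, 1 left
bin 3: place 6, 17 left
bin 3: place 17, 0 left
3 bins × 30 = 90; used 88; unused 2.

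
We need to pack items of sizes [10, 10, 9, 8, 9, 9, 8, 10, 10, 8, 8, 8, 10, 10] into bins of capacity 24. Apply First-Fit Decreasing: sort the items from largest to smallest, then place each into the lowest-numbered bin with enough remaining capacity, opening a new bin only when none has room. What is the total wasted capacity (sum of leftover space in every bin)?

41

Sorted descending: 10, 10, 10, 10, 10, 10, 9, 9, 9, 8, 8, 8, 8, 8.
Put 10 in bin 1; 14 remain.
Put 10 in bin 1; 4 remain.
Put 10 in bin 2; 14 remain.
Put 10 in bin 2; 4 remain.
Put 10 in bin 3; 14 remain.
Put 10 in bin 3; 4 remain.
Put 9 in bin 4; 15 remain.
Put 9 in bin 4; 6 remain.
Put 9 in bin 5; 15 remain.
Put 8 in bin 5; 7 remain.
Put 8 in bin 6; 16 remain.
Put 8 in bin 6; 8 remain.
Put 8 in bin 6; 0 remain.
Put 8 in bin 7; 16 remain.
7 bins × 24 = 168; used 127; unused 41.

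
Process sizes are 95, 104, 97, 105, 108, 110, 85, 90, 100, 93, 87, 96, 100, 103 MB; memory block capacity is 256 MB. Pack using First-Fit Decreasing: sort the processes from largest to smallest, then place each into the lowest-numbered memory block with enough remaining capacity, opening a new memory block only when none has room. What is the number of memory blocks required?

7 memory blocks

Sorted descending: 110, 108, 105, 104, 103, 100, 100, 97, 96, 95, 93, 90, 87, 85.
Put 110 MB in memory block 1; 146 MB remain.
Put 108 MB in memory block 1; 38 MB remain.
Put 105 MB in memory block 2; 151 MB remain.
Put 104 MB in memory block 2; 47 MB remain.
Put 103 MB in memory block 3; 153 MB remain.
Put 100 MB in memory block 3; 53 MB remain.
Put 100 MB in memory block 4; 156 MB remain.
Put 97 MB in memory block 4; 59 MB remain.
Put 96 MB in memory block 5; 160 MB remain.
Put 95 MB in memory block 5; 65 MB remain.
Put 93 MB in memory block 6; 163 MB remain.
Put 90 MB in memory block 6; 73 MB remain.
Put 87 MB in memory block 7; 169 MB remain.
Put 85 MB in memory block 7; 84 MB remain.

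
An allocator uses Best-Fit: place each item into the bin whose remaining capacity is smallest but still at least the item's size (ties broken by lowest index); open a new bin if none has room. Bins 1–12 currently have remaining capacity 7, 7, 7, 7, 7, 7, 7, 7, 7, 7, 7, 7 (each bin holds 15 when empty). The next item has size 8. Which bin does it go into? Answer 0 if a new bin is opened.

0

No bin has ≥ 8 free, so a new bin is opened.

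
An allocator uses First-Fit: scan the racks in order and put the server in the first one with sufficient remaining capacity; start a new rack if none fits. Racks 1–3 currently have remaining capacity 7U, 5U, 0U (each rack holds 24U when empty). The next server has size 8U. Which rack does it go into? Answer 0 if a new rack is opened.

0

No rack has ≥ 8U free, so a new rack is opened.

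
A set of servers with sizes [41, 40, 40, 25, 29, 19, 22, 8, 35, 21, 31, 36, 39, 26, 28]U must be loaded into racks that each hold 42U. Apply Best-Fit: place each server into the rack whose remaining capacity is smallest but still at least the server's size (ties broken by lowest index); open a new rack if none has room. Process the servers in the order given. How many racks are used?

41U → rack 1 (remaining 1U)
40U → rack 2 (remaining 2U)
40U → rack 3 (remaining 2U)
25U → rack 4 (remaining 17U)
29U → rack 5 (remaining 13U)
19U → rack 6 (remaining 23U)
22U → rack 6 (remaining 1U)
8U → rack 5 (remaining 5U)
35U → rack 7 (remaining 7U)
21U → rack 8 (remaining 21U)
31U → rack 9 (remaining 11U)
36U → rack 10 (remaining 6U)
39U → rack 11 (remaining 3U)
26U → rack 12 (remaining 16U)
28U → rack 13 (remaining 14U)

13 racks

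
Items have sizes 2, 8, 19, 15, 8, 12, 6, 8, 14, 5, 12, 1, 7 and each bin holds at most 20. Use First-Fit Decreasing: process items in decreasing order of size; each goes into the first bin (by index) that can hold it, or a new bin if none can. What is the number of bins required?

6

Sorted descending: 19, 15, 14, 12, 12, 8, 8, 8, 7, 6, 5, 2, 1.
bin 1: place 19, 1 left
bin 2: place 15, 5 left
bin 3: place 14, 6 left
bin 4: place 12, 8 left
bin 5: place 12, 8 left
bin 4: place 8, 0 left
bin 5: place 8, 0 left
bin 6: place 8, 12 left
bin 6: place 7, 5 left
bin 3: place 6, 0 left
bin 2: place 5, 0 left
bin 6: place 2, 3 left
bin 1: place 1, 0 left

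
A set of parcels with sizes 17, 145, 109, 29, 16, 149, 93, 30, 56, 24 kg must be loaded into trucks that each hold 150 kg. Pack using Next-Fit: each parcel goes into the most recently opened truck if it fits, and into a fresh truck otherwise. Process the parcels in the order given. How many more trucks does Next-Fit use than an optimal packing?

2

Next-Fit: [17] [145] [109,29] [16] [149] [93,30] [56,24] → 7 trucks.
Total size 668 kg; any packing needs at least ⌈668/150⌉ = 5 trucks.
An optimal packing achieves that bound: [149] [145] [109,30] [93,56] [29,24,17,16] → 5 trucks.
Excess: 7 − 5 = 2.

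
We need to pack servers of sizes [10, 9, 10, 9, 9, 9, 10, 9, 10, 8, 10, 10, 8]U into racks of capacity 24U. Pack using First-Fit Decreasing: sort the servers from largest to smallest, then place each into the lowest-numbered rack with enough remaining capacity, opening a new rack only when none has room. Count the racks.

7 racks

Sorted descending: 10, 10, 10, 10, 10, 10, 9, 9, 9, 9, 9, 8, 8.
Put 10U in rack 1; 14U remain.
Put 10U in rack 1; 4U remain.
Put 10U in rack 2; 14U remain.
Put 10U in rack 2; 4U remain.
Put 10U in rack 3; 14U remain.
Put 10U in rack 3; 4U remain.
Put 9U in rack 4; 15U remain.
Put 9U in rack 4; 6U remain.
Put 9U in rack 5; 15U remain.
Put 9U in rack 5; 6U remain.
Put 9U in rack 6; 15U remain.
Put 8U in rack 6; 7U remain.
Put 8U in rack 7; 16U remain.
Final racks: [10,10] [10,10] [10,10] [9,9] [9,9] [9,8] [8].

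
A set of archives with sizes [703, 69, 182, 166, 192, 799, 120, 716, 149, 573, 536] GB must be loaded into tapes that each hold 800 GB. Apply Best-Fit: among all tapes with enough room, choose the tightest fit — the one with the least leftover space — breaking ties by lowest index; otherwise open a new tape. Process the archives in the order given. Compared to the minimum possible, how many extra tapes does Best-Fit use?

Best-Fit: [703,69] [182,166,192,120] [799] [716] [149,573] [536] → 6 tapes.
Total size 4205 GB; any packing needs at least ⌈4205/800⌉ = 6 tapes.
So 6 is already optimal.

0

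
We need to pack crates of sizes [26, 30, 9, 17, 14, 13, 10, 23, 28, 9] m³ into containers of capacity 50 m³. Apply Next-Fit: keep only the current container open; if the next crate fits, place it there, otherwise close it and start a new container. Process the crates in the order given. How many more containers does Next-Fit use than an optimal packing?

Next-Fit: [26] [30,9] [17,14,13] [10,23] [28,9] → 5 containers.
Total size 179 m³; any packing needs at least ⌈179/50⌉ = 4 containers.
An optimal packing achieves that bound: [30,17] [28,14] [26,23] [13,10,9,9] → 4 containers.
Excess: 5 − 4 = 1.

1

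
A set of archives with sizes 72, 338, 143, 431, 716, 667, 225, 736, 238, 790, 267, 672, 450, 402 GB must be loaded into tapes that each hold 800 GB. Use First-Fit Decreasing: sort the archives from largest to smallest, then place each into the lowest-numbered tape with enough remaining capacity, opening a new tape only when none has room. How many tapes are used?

9 tapes

Sorted descending: 790, 736, 716, 672, 667, 450, 431, 402, 338, 267, 238, 225, 143, 72.
Put 790 GB in tape 1; 10 GB remain.
Put 736 GB in tape 2; 64 GB remain.
Put 716 GB in tape 3; 84 GB remain.
Put 672 GB in tape 4; 128 GB remain.
Put 667 GB in tape 5; 133 GB remain.
Put 450 GB in tape 6; 350 GB remain.
Put 431 GB in tape 7; 369 GB remain.
Put 402 GB in tape 8; 398 GB remain.
Put 338 GB in tape 6; 12 GB remain.
Put 267 GB in tape 7; 102 GB remain.
Put 238 GB in tape 8; 160 GB remain.
Put 225 GB in tape 9; 575 GB remain.
Put 143 GB in tape 8; 17 GB remain.
Put 72 GB in tape 3; 12 GB remain.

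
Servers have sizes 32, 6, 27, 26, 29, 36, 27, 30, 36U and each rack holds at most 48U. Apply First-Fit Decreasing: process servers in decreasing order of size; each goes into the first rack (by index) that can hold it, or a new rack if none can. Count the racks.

8

Sorted descending: 36, 36, 32, 30, 29, 27, 27, 26, 6.
36U → rack 1 (remaining 12U)
36U → rack 2 (remaining 12U)
32U → rack 3 (remaining 16U)
30U → rack 4 (remaining 18U)
29U → rack 5 (remaining 19U)
27U → rack 6 (remaining 21U)
27U → rack 7 (remaining 21U)
26U → rack 8 (remaining 22U)
6U → rack 1 (remaining 6U)
Final racks: [36,6] [36] [32] [30] [29] [27] [27] [26].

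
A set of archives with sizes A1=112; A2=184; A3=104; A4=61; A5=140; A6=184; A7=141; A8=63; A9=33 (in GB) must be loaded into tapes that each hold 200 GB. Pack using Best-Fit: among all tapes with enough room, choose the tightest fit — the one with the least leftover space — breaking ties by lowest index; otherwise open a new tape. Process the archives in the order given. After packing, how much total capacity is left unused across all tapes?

178

A1 (112 GB) → tape 1 (remaining 88 GB)
A2 (184 GB) → tape 2 (remaining 16 GB)
A3 (104 GB) → tape 3 (remaining 96 GB)
A4 (61 GB) → tape 1 (remaining 27 GB)
A5 (140 GB) → tape 4 (remaining 60 GB)
A6 (184 GB) → tape 5 (remaining 16 GB)
A7 (141 GB) → tape 6 (remaining 59 GB)
A8 (63 GB) → tape 3 (remaining 33 GB)
A9 (33 GB) → tape 3 (remaining 0 GB)
6 tapes × 200 GB = 1200 GB; used 1022 GB; unused 178 GB.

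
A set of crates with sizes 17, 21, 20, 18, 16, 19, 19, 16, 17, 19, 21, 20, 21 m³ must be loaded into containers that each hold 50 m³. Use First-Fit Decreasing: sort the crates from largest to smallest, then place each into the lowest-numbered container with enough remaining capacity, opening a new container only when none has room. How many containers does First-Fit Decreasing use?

6 containers

Sorted descending: 21, 21, 21, 20, 20, 19, 19, 19, 18, 17, 17, 16, 16.
container 1: place 21 m³, 29 m³ left
container 1: place 21 m³, 8 m³ left
container 2: place 21 m³, 29 m³ left
container 2: place 20 m³, 9 m³ left
container 3: place 20 m³, 30 m³ left
container 3: place 19 m³, 11 m³ left
container 4: place 19 m³, 31 m³ left
container 4: place 19 m³, 12 m³ left
container 5: place 18 m³, 32 m³ left
container 5: place 17 m³, 15 m³ left
container 6: place 17 m³, 33 m³ left
container 6: place 16 m³, 17 m³ left
container 6: place 16 m³, 1 m³ left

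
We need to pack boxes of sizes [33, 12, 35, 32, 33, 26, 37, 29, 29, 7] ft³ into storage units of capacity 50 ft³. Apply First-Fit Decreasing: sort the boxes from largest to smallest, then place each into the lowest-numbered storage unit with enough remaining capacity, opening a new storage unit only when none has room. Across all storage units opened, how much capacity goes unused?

127

Sorted descending: 37, 35, 33, 33, 32, 29, 29, 26, 12, 7.
Put 37 ft³ in storage unit 1; 13 ft³ remain.
Put 35 ft³ in storage unit 2; 15 ft³ remain.
Put 33 ft³ in storage unit 3; 17 ft³ remain.
Put 33 ft³ in storage unit 4; 17 ft³ remain.
Put 32 ft³ in storage unit 5; 18 ft³ remain.
Put 29 ft³ in storage unit 6; 21 ft³ remain.
Put 29 ft³ in storage unit 7; 21 ft³ remain.
Put 26 ft³ in storage unit 8; 24 ft³ remain.
Put 12 ft³ in storage unit 1; 1 ft³ remain.
Put 7 ft³ in storage unit 2; 8 ft³ remain.
8 storage units × 50 ft³ = 400 ft³; used 273 ft³; unused 127 ft³.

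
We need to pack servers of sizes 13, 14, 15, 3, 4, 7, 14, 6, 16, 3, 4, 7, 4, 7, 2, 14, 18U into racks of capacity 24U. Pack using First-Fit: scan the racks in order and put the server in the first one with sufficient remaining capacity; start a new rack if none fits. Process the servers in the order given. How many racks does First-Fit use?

Put 13U in rack 1; 11U remain.
Put 14U in rack 2; 10U remain.
Put 15U in rack 3; 9U remain.
Put 3U in rack 1; 8U remain.
Put 4U in rack 1; 4U remain.
Put 7U in rack 2; 3U remain.
Put 14U in rack 4; 10U remain.
Put 6U in rack 3; 3U remain.
Put 16U in rack 5; 8U remain.
Put 3U in rack 1; 1U remain.
Put 4U in rack 4; 6U remain.
Put 7U in rack 5; 1U remain.
Put 4U in rack 4; 2U remain.
Put 7U in rack 6; 17U remain.
Put 2U in rack 2; 1U remain.
Put 14U in rack 6; 3U remain.
Put 18U in rack 7; 6U remain.
Final racks: [13,3,4,3] [14,7,2] [15,6] [14,4,4] [16,7] [7,14] [18].

7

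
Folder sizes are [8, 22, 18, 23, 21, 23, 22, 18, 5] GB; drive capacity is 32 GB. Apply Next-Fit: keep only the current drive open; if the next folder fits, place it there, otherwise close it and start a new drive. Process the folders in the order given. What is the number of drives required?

7 drives

drive 1: place 8 GB, 24 GB left
drive 1: place 22 GB, 2 GB left
drive 2: place 18 GB, 14 GB left
drive 3: place 23 GB, 9 GB left
drive 4: place 21 GB, 11 GB left
drive 5: place 23 GB, 9 GB left
drive 6: place 22 GB, 10 GB left
drive 7: place 18 GB, 14 GB left
drive 7: place 5 GB, 9 GB left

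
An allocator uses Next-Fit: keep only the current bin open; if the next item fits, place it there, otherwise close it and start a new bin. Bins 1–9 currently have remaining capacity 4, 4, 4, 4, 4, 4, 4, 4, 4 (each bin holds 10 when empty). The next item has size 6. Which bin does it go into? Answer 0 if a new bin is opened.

0

Next-Fit only looks at bin 9, which has 4 free.
6 does not fit, so a new bin is opened.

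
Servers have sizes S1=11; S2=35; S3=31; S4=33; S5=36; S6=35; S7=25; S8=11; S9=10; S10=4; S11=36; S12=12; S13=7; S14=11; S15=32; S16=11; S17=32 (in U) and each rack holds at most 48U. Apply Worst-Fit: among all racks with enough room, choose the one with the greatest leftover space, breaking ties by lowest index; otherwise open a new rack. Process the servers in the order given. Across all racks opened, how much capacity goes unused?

60

S1 (11U) → rack 1 (remaining 37U)
S2 (35U) → rack 1 (remaining 2U)
S3 (31U) → rack 2 (remaining 17U)
S4 (33U) → rack 3 (remaining 15U)
S5 (36U) → rack 4 (remaining 12U)
S6 (35U) → rack 5 (remaining 13U)
S7 (25U) → rack 6 (remaining 23U)
S8 (11U) → rack 6 (remaining 12U)
S9 (10U) → rack 2 (remaining 7U)
S10 (4U) → rack 3 (remaining 11U)
S11 (36U) → rack 7 (remaining 12U)
S12 (12U) → rack 5 (remaining 1U)
S13 (7U) → rack 4 (remaining 5U)
S14 (11U) → rack 6 (remaining 1U)
S15 (32U) → rack 8 (remaining 16U)
S16 (11U) → rack 8 (remaining 5U)
S17 (32U) → rack 9 (remaining 16U)
9 racks × 48U = 432U; used 372U; unused 60U.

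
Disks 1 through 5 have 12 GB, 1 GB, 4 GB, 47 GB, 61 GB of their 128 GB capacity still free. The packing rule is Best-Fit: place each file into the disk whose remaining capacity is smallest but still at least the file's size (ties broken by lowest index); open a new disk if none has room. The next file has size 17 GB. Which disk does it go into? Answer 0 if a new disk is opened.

4

Disks with room: disk 4 (47 GB), disk 5 (61 GB).
Tightest fit is disk 4 with 47 GB free.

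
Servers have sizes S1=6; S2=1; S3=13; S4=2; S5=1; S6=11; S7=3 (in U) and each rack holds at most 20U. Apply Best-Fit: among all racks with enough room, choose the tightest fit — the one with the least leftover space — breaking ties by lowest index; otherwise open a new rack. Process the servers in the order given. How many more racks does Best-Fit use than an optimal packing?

Best-Fit: [6,1,13] [2,1,11,3] → 2 racks.
Total size 37U; any packing needs at least ⌈37/20⌉ = 2 racks.
So 2 is already optimal.

0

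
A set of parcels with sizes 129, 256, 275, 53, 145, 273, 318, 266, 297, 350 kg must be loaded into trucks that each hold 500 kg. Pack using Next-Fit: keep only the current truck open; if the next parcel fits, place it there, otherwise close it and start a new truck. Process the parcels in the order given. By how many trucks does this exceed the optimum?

0

Next-Fit: [129,256] [275,53,145] [273] [318] [266] [297] [350] → 7 trucks.
7 parcels exceed 250 kg (half the capacity), and no two of those can share a truck, so at least 7 trucks are needed.
So 7 is already optimal.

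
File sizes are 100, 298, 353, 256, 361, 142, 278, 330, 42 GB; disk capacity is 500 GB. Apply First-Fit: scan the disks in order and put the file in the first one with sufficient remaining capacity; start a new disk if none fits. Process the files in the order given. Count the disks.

6

100 GB → disk 1 (remaining 400 GB)
298 GB → disk 1 (remaining 102 GB)
353 GB → disk 2 (remaining 147 GB)
256 GB → disk 3 (remaining 244 GB)
361 GB → disk 4 (remaining 139 GB)
142 GB → disk 2 (remaining 5 GB)
278 GB → disk 5 (remaining 222 GB)
330 GB → disk 6 (remaining 170 GB)
42 GB → disk 1 (remaining 60 GB)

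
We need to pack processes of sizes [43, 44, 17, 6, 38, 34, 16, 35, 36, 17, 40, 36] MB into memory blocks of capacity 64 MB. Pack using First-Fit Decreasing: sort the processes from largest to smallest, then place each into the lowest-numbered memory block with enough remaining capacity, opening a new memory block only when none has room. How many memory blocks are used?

8 memory blocks

Sorted descending: 44, 43, 40, 38, 36, 36, 35, 34, 17, 17, 16, 6.
44 MB → memory block 1 (remaining 20 MB)
43 MB → memory block 2 (remaining 21 MB)
40 MB → memory block 3 (remaining 24 MB)
38 MB → memory block 4 (remaining 26 MB)
36 MB → memory block 5 (remaining 28 MB)
36 MB → memory block 6 (remaining 28 MB)
35 MB → memory block 7 (remaining 29 MB)
34 MB → memory block 8 (remaining 30 MB)
17 MB → memory block 1 (remaining 3 MB)
17 MB → memory block 2 (remaining 4 MB)
16 MB → memory block 3 (remaining 8 MB)
6 MB → memory block 3 (remaining 2 MB)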